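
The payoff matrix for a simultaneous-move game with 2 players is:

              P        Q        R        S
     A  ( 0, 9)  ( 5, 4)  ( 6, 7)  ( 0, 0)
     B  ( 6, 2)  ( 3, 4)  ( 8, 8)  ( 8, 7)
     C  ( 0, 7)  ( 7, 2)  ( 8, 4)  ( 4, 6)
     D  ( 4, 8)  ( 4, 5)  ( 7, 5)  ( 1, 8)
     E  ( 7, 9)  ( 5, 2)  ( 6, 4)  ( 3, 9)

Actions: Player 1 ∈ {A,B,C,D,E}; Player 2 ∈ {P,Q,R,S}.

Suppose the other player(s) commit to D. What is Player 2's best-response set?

BR_2 = {P,S}

u_2(P vs D) = 8
u_2(Q vs D) = 5
u_2(R vs D) = 5
u_2(S vs D) = 8
max payoff 8 at {P,S}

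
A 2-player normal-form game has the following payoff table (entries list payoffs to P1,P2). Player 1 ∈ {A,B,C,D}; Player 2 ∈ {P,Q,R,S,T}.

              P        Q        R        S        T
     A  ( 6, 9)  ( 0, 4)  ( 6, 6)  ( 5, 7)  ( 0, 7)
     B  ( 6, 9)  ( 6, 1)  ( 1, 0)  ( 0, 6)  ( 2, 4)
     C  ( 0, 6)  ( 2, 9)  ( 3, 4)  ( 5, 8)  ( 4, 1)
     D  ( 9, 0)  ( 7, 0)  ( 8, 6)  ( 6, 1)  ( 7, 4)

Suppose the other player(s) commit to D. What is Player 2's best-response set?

u_2(P vs D) = 0
u_2(Q vs D) = 0
u_2(R vs D) = 6
u_2(S vs D) = 1
u_2(T vs D) = 4
max payoff 6 at {R}

P2 best: {R}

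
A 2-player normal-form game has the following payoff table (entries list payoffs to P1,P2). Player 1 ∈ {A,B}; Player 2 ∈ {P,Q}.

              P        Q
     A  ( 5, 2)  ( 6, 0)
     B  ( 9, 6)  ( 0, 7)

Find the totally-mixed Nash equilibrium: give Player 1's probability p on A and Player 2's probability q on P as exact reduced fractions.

P1 mixes 1/3 on A; P2 mixes 3/5 on P

P1 indiff ⇒ q·5+(1-q)·6 = q·9+(1-q)·0 ⇒ q(-4) = (1-q)(-6) ⇒ q = 3/5
P2 indiff ⇒ p·2+(1-p)·6 = p·0+(1-p)·7 ⇒ p(2) = (1-p)(1) ⇒ p = 1/3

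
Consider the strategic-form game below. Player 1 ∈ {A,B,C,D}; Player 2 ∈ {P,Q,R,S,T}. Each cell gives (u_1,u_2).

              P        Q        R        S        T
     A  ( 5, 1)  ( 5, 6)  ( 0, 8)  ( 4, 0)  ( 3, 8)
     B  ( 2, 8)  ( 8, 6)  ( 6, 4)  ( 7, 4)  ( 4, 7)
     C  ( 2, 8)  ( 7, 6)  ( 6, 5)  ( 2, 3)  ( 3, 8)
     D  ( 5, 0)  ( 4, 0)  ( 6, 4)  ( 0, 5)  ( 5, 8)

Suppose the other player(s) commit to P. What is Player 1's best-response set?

u_1(A vs P) = 5
u_1(B vs P) = 2
u_1(C vs P) = 2
u_1(D vs P) = 5
max payoff 5 at {A,D}

P1 best: {A,D}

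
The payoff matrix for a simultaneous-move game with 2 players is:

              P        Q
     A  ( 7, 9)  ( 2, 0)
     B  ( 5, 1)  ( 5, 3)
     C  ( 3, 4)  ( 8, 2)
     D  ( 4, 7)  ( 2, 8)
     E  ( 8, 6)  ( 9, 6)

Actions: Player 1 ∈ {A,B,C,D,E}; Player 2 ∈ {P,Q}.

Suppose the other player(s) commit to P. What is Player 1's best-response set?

BR_1 = {E}

u_1(A vs P) = 7
u_1(B vs P) = 5
u_1(C vs P) = 3
u_1(D vs P) = 4
u_1(E vs P) = 8
max payoff 8 at {E}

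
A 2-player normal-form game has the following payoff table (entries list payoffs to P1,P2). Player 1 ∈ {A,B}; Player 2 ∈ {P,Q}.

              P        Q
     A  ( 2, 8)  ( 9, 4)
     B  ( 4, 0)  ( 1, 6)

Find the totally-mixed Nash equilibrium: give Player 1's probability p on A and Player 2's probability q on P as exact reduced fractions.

P1 indiff ⇒ q·2+(1-q)·9 = q·4+(1-q)·1 ⇒ q(-2) = (1-q)(-8) ⇒ q = 4/5
P2 indiff ⇒ p·8+(1-p)·0 = p·4+(1-p)·6 ⇒ p(4) = (1-p)(6) ⇒ p = 3/5

(p,q) = (3/5, 4/5)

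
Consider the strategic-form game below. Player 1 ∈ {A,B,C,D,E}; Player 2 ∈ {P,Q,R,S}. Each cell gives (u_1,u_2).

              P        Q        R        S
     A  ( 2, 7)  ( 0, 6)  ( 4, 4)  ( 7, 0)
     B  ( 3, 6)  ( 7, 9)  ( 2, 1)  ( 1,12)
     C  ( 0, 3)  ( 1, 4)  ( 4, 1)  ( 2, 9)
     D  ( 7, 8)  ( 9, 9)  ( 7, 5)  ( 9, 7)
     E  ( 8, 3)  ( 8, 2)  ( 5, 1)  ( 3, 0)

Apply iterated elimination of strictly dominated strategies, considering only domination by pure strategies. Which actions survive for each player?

P1 drop A (D beats it: P:7>2 Q:9>0 R:7>4 S:9>7)
P1 drop B (D beats it: P:7>3 Q:9>7 R:7>2 S:9>1)
P1 drop C (D beats it: P:7>0 Q:9>1 R:7>4 S:9>2)
P2 drop R (P beats it: D:8>5 E:3>1)
P2 drop S (P beats it: D:8>7 E:3>0)
P1→{D,E} P2→{P,Q}

Survivors P1:{D,E} P2:{P,Q}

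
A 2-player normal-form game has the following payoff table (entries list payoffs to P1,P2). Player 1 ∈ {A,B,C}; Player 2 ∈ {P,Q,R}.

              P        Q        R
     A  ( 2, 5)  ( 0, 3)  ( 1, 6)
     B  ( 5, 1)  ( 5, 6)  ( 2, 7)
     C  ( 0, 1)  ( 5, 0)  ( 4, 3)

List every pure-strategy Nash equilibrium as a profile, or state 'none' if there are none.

NE set: (C,R)

(A,P): not NE [P1→B gives 5>2; P2→R gives 6>5]
(A,Q): not NE [P1→C gives 5>0; P2→R gives 6>3]
(A,R): not NE [P1→C gives 4>1]
(B,P): not NE [P2→R gives 7>1]
(B,Q): not NE [P2→R gives 7>6]
(B,R): not NE [P1→C gives 4>2]
(C,P): not NE [P1→B gives 5>0; P2→R gives 3>1]
(C,Q): not NE [P2→R gives 3>0]
(C,R): NE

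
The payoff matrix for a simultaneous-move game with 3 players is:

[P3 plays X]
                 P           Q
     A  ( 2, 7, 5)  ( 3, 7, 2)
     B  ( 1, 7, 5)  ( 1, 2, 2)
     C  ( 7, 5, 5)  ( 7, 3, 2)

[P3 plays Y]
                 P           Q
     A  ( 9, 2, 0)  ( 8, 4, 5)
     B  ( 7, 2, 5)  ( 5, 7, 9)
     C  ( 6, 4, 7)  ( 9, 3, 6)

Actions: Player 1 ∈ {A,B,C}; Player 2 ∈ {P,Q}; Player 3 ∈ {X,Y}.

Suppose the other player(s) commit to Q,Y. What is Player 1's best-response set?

u_1(A vs Q,Y) = 8
u_1(B vs Q,Y) = 5
u_1(C vs Q,Y) = 9
max payoff 9 at {C}

argmax u_1 = {C}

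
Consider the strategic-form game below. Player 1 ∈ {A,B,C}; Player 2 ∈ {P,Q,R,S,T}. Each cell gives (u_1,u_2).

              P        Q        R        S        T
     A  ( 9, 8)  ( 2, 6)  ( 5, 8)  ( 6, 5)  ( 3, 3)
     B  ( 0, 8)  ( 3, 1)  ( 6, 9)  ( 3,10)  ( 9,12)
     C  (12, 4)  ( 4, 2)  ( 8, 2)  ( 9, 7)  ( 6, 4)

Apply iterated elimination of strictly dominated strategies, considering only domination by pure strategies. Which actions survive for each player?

Remaining: P1:{B,C} P2:{S,T}

P1 drop A (C beats it: P:12>9 Q:4>2 R:8>5 S:9>6 T:6>3)
P2 drop P (S beats it: B:10>8 C:7>4)
P2 drop Q (S beats it: B:10>1 C:7>2)
P2 drop R (S beats it: B:10>9 C:7>2)
P1→{B,C} P2→{S,T}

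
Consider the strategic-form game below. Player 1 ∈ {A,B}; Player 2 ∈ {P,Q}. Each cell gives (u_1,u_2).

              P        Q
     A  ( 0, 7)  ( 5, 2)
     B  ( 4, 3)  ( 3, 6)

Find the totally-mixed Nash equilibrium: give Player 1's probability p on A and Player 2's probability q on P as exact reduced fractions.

P1 indiff ⇒ q·0+(1-q)·5 = q·4+(1-q)·3 ⇒ q(-4) = (1-q)(-2) ⇒ q = 1/3
P2 indiff ⇒ p·7+(1-p)·3 = p·2+(1-p)·6 ⇒ p(5) = (1-p)(3) ⇒ p = 3/8

p=3/8, q=1/3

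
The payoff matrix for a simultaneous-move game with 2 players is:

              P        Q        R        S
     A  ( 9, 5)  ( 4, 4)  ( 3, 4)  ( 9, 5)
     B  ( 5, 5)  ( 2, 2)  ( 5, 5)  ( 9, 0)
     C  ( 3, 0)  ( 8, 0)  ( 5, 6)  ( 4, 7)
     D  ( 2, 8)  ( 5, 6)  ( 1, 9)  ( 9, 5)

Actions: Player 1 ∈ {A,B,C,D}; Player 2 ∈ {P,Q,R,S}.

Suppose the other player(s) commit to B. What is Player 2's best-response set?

BR_2 = {P,R}

u_2(P vs B) = 5
u_2(Q vs B) = 2
u_2(R vs B) = 5
u_2(S vs B) = 0
max payoff 5 at {P,R}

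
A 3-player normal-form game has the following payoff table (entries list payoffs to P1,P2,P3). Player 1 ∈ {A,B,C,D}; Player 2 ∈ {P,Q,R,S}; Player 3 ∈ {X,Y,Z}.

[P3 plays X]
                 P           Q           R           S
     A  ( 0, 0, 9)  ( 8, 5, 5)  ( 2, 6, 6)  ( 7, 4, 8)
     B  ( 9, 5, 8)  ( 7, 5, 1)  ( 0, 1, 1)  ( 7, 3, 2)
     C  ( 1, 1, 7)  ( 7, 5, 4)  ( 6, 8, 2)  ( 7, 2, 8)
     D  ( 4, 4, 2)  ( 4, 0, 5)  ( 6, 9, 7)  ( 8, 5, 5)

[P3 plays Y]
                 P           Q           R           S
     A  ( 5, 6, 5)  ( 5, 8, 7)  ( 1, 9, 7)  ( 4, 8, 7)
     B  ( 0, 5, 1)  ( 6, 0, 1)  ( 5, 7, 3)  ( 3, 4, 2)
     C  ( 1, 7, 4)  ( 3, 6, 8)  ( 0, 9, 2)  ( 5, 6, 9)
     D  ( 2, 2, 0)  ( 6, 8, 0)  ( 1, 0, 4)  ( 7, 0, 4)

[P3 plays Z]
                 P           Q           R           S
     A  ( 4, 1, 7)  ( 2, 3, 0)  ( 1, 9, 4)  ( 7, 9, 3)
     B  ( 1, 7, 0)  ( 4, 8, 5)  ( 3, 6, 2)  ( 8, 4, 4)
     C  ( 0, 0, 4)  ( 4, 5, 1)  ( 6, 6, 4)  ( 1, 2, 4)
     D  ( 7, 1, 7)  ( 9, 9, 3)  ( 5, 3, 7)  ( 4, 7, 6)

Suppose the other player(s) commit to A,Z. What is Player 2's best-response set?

u_2(P vs A,Z) = 1
u_2(Q vs A,Z) = 3
u_2(R vs A,Z) = 9
u_2(S vs A,Z) = 9
max payoff 9 at {R,S}

P2 best: {R,S}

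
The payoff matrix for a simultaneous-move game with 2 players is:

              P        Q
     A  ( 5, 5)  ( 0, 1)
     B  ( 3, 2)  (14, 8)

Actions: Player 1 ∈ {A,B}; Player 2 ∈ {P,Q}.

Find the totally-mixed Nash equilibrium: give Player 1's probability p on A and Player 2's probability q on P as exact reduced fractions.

(p,q) = (3/5, 7/8)

P1 indiff ⇒ q·5+(1-q)·0 = q·3+(1-q)·14 ⇒ q(2) = (1-q)(14) ⇒ q = 7/8
P2 indiff ⇒ p·5+(1-p)·2 = p·1+(1-p)·8 ⇒ p(4) = (1-p)(6) ⇒ p = 3/5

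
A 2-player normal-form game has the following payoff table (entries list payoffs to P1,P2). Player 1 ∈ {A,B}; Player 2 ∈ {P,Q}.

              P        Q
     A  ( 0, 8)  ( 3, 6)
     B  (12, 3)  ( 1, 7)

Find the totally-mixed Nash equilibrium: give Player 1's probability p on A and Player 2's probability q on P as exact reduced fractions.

P1 indiff ⇒ q·0+(1-q)·3 = q·12+(1-q)·1 ⇒ q(-12) = (1-q)(-2) ⇒ q = 1/7
P2 indiff ⇒ p·8+(1-p)·3 = p·6+(1-p)·7 ⇒ p(2) = (1-p)(4) ⇒ p = 2/3

P1 mixes 2/3 on A; P2 mixes 1/7 on P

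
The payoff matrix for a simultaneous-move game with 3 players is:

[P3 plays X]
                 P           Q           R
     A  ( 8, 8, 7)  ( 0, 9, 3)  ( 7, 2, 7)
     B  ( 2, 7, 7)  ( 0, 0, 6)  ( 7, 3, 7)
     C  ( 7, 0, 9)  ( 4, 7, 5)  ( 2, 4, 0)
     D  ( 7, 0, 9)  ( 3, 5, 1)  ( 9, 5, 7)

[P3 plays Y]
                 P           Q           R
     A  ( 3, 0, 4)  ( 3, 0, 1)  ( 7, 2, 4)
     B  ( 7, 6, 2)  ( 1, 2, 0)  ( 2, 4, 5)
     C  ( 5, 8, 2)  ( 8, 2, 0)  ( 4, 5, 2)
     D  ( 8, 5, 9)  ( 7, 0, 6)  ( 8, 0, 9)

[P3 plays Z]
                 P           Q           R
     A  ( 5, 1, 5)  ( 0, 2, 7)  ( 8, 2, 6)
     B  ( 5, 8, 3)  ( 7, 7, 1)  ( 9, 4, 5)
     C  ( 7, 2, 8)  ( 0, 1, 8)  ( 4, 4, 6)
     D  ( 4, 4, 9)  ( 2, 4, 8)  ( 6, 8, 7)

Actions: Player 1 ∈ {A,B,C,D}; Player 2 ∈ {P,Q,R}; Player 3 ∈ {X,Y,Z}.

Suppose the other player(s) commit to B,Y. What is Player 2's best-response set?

argmax u_2 = {P}

u_2(P vs B,Y) = 6
u_2(Q vs B,Y) = 2
u_2(R vs B,Y) = 4
max payoff 6 at {P}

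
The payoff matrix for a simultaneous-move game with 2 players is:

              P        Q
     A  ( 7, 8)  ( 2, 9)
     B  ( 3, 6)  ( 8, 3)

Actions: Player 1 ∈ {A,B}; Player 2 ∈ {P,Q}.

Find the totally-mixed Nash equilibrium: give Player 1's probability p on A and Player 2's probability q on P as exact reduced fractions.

P1 indiff ⇒ q·7+(1-q)·2 = q·3+(1-q)·8 ⇒ q(4) = (1-q)(6) ⇒ q = 3/5
P2 indiff ⇒ p·8+(1-p)·6 = p·9+(1-p)·3 ⇒ p(-1) = (1-p)(-3) ⇒ p = 3/4

p=3/4, q=3/5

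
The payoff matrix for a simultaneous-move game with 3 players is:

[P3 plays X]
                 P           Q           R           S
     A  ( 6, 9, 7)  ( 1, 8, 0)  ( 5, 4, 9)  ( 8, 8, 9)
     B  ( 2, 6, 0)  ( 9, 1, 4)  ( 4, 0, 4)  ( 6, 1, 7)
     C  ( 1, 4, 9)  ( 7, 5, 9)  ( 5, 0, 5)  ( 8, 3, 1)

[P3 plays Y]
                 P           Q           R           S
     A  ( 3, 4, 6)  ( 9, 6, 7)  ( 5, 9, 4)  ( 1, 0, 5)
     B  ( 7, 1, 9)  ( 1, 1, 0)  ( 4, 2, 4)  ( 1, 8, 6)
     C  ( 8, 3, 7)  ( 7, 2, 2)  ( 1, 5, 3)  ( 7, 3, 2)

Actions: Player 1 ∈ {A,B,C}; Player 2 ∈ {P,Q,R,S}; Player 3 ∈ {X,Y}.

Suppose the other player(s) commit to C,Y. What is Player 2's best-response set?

BR_2 = {R}

u_2(P vs C,Y) = 3
u_2(Q vs C,Y) = 2
u_2(R vs C,Y) = 5
u_2(S vs C,Y) = 3
max payoff 5 at {R}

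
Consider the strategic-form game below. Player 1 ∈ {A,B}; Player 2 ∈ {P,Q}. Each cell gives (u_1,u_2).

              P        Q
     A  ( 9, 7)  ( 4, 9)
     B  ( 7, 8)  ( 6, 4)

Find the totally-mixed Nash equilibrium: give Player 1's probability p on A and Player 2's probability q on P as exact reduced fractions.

P1 indiff ⇒ q·9+(1-q)·4 = q·7+(1-q)·6 ⇒ q(2) = (1-q)(2) ⇒ q = 1/2
P2 indiff ⇒ p·7+(1-p)·8 = p·9+(1-p)·4 ⇒ p(-2) = (1-p)(-4) ⇒ p = 2/3

p=2/3, q=1/2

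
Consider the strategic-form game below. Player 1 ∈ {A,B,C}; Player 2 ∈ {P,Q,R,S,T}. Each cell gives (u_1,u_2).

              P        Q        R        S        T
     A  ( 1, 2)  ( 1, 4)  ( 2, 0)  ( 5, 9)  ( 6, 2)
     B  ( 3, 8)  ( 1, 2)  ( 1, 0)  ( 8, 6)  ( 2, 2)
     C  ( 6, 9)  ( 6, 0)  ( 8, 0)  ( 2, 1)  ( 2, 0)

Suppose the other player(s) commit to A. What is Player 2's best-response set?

u_2(P vs A) = 2
u_2(Q vs A) = 4
u_2(R vs A) = 0
u_2(S vs A) = 9
u_2(T vs A) = 2
max payoff 9 at {S}

BR_2 = {S}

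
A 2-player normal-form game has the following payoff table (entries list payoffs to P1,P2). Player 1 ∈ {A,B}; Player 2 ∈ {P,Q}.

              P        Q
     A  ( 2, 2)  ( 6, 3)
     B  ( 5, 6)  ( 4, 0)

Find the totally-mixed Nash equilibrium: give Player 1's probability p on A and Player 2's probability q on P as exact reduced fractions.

P1 indiff ⇒ q·2+(1-q)·6 = q·5+(1-q)·4 ⇒ q(-3) = (1-q)(-2) ⇒ q = 2/5
P2 indiff ⇒ p·2+(1-p)·6 = p·3+(1-p)·0 ⇒ p(-1) = (1-p)(-6) ⇒ p = 6/7

p=6/7, q=2/5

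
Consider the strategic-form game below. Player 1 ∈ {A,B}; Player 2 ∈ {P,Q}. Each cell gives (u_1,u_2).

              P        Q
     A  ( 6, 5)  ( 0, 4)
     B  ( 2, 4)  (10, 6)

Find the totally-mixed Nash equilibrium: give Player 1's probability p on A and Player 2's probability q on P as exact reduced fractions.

P1 indiff ⇒ q·6+(1-q)·0 = q·2+(1-q)·10 ⇒ q(4) = (1-q)(10) ⇒ q = 5/7
P2 indiff ⇒ p·5+(1-p)·4 = p·4+(1-p)·6 ⇒ p(1) = (1-p)(2) ⇒ p = 2/3

p=2/3, q=5/7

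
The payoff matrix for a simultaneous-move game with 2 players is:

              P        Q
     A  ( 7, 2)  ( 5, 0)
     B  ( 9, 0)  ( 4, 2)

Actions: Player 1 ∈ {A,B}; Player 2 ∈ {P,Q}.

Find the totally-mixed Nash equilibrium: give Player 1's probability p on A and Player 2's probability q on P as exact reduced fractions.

p=1/2, q=1/3

P1 indiff ⇒ q·7+(1-q)·5 = q·9+(1-q)·4 ⇒ q(-2) = (1-q)(-1) ⇒ q = 1/3
P2 indiff ⇒ p·2+(1-p)·0 = p·0+(1-p)·2 ⇒ p(2) = (1-p)(2) ⇒ p = 1/2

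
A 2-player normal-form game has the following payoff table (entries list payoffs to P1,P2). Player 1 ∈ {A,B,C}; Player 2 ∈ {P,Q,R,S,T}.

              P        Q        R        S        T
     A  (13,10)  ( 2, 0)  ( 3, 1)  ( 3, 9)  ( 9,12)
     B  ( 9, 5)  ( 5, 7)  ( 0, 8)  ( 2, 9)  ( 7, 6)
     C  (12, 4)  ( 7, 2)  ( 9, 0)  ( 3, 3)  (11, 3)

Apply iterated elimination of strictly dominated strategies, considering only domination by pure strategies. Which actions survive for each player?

P1 drop B (C beats it: P:12>9 Q:7>5 R:9>0 S:3>2 T:11>7)
P2 drop Q (P beats it: A:10>0 C:4>2)
P2 drop R (P beats it: A:10>1 C:4>0)
P2 drop S (P beats it: A:10>9 C:4>3)
P1→{A,C} P2→{P,T}

IESDS → P1:{A,C} P2:{P,T}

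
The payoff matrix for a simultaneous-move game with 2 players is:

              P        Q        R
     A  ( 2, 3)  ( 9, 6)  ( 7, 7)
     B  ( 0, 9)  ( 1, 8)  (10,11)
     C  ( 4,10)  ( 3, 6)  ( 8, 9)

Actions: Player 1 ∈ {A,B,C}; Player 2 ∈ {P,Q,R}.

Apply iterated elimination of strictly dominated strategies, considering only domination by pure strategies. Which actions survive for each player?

P2 drop Q (R beats it: A:7>6 B:11>8 C:9>6)
P1 drop A (C beats it: P:4>2 R:8>7)
P1→{B,C} P2→{P,R}

IESDS → P1:{B,C} P2:{P,R}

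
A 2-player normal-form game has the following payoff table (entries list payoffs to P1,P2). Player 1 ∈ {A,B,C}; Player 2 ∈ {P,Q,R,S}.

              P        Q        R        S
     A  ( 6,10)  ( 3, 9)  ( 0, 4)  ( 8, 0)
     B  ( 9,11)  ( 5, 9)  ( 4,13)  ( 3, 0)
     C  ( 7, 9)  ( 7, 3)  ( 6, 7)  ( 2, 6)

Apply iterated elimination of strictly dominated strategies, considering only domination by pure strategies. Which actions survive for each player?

P2 drop Q (P beats it: A:10>9 B:11>9 C:9>3)
P2 drop S (P beats it: A:10>0 B:11>0 C:9>6)
P1 drop A (B beats it: P:9>6 R:4>0)
P1→{B,C} P2→{P,R}

Remaining: P1:{B,C} P2:{P,R}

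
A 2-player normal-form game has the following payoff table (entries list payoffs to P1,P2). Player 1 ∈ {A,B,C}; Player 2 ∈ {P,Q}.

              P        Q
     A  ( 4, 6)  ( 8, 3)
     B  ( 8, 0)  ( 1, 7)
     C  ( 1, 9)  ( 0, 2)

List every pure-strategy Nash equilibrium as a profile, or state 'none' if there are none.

Equilibria: none

(A,P): not NE [P1→B gives 8>4]
(A,Q): not NE [P2→P gives 6>3]
(B,P): not NE [P2→Q gives 7>0]
(B,Q): not NE [P1→A gives 8>1]
(C,P): not NE [P1→B gives 8>1]
(C,Q): not NE [P1→A gives 8>0; P2→P gives 9>2]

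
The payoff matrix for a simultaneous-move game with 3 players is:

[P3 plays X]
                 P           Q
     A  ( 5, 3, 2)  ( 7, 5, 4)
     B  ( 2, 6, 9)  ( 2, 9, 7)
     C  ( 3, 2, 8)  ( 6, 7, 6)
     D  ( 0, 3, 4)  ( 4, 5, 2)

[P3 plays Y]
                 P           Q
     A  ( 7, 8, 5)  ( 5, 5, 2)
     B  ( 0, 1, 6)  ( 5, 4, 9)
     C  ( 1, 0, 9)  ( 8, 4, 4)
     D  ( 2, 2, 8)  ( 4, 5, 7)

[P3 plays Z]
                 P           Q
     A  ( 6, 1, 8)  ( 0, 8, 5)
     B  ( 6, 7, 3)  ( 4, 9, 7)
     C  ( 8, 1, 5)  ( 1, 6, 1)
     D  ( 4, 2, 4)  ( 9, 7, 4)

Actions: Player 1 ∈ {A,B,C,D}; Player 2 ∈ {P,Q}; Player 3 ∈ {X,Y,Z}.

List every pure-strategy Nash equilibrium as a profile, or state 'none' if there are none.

PSNE: ∅

(A,P,X): not NE [P2→Q gives 5>3; P3→Z gives 8>2]
(A,P,Y): not NE [P3→Z gives 8>5]
(A,P,Z): not NE [P1→C gives 8>6; P2→Q gives 8>1]
(A,Q,X): not NE [P3→Z gives 5>4]
(A,Q,Y): not NE [P1→C gives 8>5; P2→P gives 8>5; P3→Z gives 5>2]
(A,Q,Z): not NE [P1→D gives 9>0]
(B,P,X): not NE [P1→A gives 5>2; P2→Q gives 9>6]
(B,P,Y): not NE [P1→A gives 7>0; P2→Q gives 4>1; P3→X gives 9>6]
(B,P,Z): not NE [P1→C gives 8>6; P2→Q gives 9>7; P3→X gives 9>3]
(B,Q,X): not NE [P1→A gives 7>2; P3→Y gives 9>7]
(B,Q,Y): not NE [P1→C gives 8>5]
(B,Q,Z): not NE [P1→D gives 9>4; P3→Y gives 9>7]
(C,P,X): not NE [P1→A gives 5>3; P2→Q gives 7>2; P3→Y gives 9>8]
(C,P,Y): not NE [P1→A gives 7>1; P2→Q gives 4>0]
(C,P,Z): not NE [P2→Q gives 6>1; P3→Y gives 9>5]
(C,Q,X): not NE [P1→A gives 7>6]
(C,Q,Y): not NE [P3→X gives 6>4]
(C,Q,Z): not NE [P1→D gives 9>1; P3→X gives 6>1]
(D,P,X): not NE [P1→A gives 5>0; P2→Q gives 5>3; P3→Y gives 8>4]
(D,P,Y): not NE [P1→A gives 7>2; P2→Q gives 5>2]
(D,P,Z): not NE [P1→C gives 8>4; P2→Q gives 7>2; P3→Y gives 8>4]
(D,Q,X): not NE [P1→A gives 7>4; P3→Y gives 7>2]
(D,Q,Y): not NE [P1→C gives 8>4]
(D,Q,Z): not NE [P3→Y gives 7>4]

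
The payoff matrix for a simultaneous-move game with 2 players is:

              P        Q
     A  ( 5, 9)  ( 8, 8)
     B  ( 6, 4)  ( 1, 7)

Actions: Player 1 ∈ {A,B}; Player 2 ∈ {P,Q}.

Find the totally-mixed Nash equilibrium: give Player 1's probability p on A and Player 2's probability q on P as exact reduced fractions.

P1 mixes 3/4 on A; P2 mixes 7/8 on P

P1 indiff ⇒ q·5+(1-q)·8 = q·6+(1-q)·1 ⇒ q(-1) = (1-q)(-7) ⇒ q = 7/8
P2 indiff ⇒ p·9+(1-p)·4 = p·8+(1-p)·7 ⇒ p(1) = (1-p)(3) ⇒ p = 3/4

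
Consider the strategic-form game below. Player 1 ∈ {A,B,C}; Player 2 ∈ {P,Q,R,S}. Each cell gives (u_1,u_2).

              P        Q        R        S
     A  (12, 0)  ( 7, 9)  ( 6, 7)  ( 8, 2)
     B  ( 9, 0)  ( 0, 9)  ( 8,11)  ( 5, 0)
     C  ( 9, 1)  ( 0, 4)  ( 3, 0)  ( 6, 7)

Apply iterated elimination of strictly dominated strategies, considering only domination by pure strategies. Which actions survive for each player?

P1 drop C (A beats it: P:12>9 Q:7>0 R:6>3 S:8>6)
P2 drop P (Q beats it: A:9>0 B:9>0)
P2 drop S (Q beats it: A:9>2 B:9>0)
P1→{A,B} P2→{Q,R}

IESDS → P1:{A,B} P2:{Q,R}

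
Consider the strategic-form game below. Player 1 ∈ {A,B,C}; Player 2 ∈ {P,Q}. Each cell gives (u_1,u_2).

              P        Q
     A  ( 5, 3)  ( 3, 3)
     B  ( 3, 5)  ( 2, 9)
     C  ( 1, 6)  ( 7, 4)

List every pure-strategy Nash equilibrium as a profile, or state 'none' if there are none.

(A,P): NE
(A,Q): not NE [P1→C gives 7>3]
(B,P): not NE [P1→A gives 5>3; P2→Q gives 9>5]
(B,Q): not NE [P1→C gives 7>2]
(C,P): not NE [P1→A gives 5>1]
(C,Q): not NE [P2→P gives 6>4]

NE set: (A,P)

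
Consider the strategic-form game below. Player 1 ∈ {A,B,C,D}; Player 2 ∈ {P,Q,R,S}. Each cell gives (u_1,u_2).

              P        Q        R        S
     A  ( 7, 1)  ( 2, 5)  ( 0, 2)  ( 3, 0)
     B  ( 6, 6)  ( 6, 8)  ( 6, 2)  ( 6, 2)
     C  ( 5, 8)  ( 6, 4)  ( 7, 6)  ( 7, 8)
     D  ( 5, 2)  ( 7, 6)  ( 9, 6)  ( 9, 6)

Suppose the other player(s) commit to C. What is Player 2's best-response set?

u_2(P vs C) = 8
u_2(Q vs C) = 4
u_2(R vs C) = 6
u_2(S vs C) = 8
max payoff 8 at {P,S}

argmax u_2 = {P,S}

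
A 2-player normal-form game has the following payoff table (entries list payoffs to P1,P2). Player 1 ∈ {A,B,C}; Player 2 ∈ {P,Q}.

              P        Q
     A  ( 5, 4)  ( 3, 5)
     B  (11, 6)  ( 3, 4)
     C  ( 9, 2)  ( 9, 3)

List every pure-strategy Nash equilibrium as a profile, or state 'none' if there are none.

Nash profiles: (B,P), (C,Q)

(A,P): not NE [P1→B gives 11>5; P2→Q gives 5>4]
(A,Q): not NE [P1→C gives 9>3]
(B,P): NE
(B,Q): not NE [P1→C gives 9>3; P2→P gives 6>4]
(C,P): not NE [P1→B gives 11>9; P2→Q gives 3>2]
(C,Q): NE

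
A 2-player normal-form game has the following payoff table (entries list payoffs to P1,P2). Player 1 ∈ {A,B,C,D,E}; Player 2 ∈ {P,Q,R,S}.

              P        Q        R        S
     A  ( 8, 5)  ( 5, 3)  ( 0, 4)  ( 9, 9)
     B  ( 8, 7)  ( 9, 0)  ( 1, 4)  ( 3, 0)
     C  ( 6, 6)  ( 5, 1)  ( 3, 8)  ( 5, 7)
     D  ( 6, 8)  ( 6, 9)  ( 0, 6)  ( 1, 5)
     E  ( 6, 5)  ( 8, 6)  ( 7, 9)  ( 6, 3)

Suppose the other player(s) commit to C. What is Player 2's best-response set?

argmax u_2 = {R}

u_2(P vs C) = 6
u_2(Q vs C) = 1
u_2(R vs C) = 8
u_2(S vs C) = 7
max payoff 8 at {R}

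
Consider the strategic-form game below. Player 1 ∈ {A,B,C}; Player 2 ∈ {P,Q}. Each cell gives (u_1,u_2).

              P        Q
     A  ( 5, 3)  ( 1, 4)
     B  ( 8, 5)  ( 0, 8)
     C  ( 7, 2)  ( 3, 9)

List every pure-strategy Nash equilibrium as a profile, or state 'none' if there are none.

(A,P): not NE [P1→B gives 8>5; P2→Q gives 4>3]
(A,Q): not NE [P1→C gives 3>1]
(B,P): not NE [P2→Q gives 8>5]
(B,Q): not NE [P1→C gives 3>0]
(C,P): not NE [P1→B gives 8>7; P2→Q gives 9>2]
(C,Q): NE

Nash profiles: (C,Q)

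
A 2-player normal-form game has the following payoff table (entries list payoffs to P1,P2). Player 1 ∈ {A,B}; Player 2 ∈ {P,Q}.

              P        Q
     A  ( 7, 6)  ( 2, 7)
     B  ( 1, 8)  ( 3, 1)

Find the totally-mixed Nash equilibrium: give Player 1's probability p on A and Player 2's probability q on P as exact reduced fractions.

P1 indiff ⇒ q·7+(1-q)·2 = q·1+(1-q)·3 ⇒ q(6) = (1-q)(1) ⇒ q = 1/7
P2 indiff ⇒ p·6+(1-p)·8 = p·7+(1-p)·1 ⇒ p(-1) = (1-p)(-7) ⇒ p = 7/8

(p,q) = (7/8, 1/7)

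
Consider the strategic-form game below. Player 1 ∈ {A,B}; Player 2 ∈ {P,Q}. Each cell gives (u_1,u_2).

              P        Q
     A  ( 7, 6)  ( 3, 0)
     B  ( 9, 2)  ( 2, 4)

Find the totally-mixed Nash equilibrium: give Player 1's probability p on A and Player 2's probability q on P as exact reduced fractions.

P1 indiff ⇒ q·7+(1-q)·3 = q·9+(1-q)·2 ⇒ q(-2) = (1-q)(-1) ⇒ q = 1/3
P2 indiff ⇒ p·6+(1-p)·2 = p·0+(1-p)·4 ⇒ p(6) = (1-p)(2) ⇒ p = 1/4

p=1/4, q=1/3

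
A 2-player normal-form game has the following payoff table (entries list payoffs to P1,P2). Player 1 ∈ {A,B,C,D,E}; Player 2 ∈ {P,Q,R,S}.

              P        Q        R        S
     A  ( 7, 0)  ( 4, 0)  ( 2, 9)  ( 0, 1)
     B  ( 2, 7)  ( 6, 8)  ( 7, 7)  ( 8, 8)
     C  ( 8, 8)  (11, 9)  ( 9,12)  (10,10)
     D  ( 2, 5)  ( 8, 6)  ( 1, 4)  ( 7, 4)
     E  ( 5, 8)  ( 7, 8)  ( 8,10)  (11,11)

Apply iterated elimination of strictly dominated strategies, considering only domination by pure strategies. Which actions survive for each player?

IESDS → P1:{C,E} P2:{R,S}

P1 drop A (C beats it: P:8>7 Q:11>4 R:9>2 S:10>0)
P1 drop B (C beats it: P:8>2 Q:11>6 R:9>7 S:10>8)
P1 drop D (C beats it: P:8>2 Q:11>8 R:9>1 S:10>7)
P2 drop P (R beats it: C:12>8 E:10>8)
P2 drop Q (R beats it: C:12>9 E:10>8)
P1→{C,E} P2→{R,S}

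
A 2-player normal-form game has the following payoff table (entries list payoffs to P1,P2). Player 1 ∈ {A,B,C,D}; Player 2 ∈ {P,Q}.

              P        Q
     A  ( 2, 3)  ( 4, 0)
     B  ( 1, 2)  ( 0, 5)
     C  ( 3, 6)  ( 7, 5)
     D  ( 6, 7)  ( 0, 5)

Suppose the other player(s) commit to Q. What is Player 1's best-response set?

BR_1 = {C}

u_1(A vs Q) = 4
u_1(B vs Q) = 0
u_1(C vs Q) = 7
u_1(D vs Q) = 0
max payoff 7 at {C}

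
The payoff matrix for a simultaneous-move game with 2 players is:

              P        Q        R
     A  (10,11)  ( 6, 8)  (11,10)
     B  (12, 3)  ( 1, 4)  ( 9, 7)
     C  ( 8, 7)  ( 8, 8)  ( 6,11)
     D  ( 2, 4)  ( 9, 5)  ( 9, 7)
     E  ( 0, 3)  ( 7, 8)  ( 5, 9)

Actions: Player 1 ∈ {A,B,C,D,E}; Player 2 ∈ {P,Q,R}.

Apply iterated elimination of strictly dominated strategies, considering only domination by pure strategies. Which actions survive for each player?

IESDS → P1:{A,B} P2:{P,R}

P1 drop E (C beats it: P:8>0 Q:8>7 R:6>5)
P2 drop Q (R beats it: A:10>8 B:7>4 C:11>8 D:7>5)
P1 drop C (A beats it: P:10>8 R:11>6)
P1 drop D (A beats it: P:10>2 R:11>9)
P1→{A,B} P2→{P,R}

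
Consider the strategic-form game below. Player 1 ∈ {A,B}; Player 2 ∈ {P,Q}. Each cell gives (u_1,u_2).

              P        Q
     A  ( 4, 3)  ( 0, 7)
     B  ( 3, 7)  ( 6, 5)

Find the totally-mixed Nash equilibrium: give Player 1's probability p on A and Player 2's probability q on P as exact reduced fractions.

P1 indiff ⇒ q·4+(1-q)·0 = q·3+(1-q)·6 ⇒ q(1) = (1-q)(6) ⇒ q = 6/7
P2 indiff ⇒ p·3+(1-p)·7 = p·7+(1-p)·5 ⇒ p(-4) = (1-p)(-2) ⇒ p = 1/3

P1 mixes 1/3 on A; P2 mixes 6/7 on P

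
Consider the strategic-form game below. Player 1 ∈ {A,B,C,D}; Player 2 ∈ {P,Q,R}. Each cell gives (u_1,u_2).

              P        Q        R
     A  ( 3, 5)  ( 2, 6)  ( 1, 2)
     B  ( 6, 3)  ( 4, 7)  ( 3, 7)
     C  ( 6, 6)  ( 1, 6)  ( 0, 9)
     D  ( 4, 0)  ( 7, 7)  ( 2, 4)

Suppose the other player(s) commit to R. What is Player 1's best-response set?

u_1(A vs R) = 1
u_1(B vs R) = 3
u_1(C vs R) = 0
u_1(D vs R) = 2
max payoff 3 at {B}

P1 best: {B}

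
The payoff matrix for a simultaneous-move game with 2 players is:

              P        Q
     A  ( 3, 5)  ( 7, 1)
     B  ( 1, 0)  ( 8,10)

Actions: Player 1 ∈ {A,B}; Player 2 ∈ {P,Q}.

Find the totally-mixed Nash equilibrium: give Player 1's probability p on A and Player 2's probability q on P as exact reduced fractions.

P1 indiff ⇒ q·3+(1-q)·7 = q·1+(1-q)·8 ⇒ q(2) = (1-q)(1) ⇒ q = 1/3
P2 indiff ⇒ p·5+(1-p)·0 = p·1+(1-p)·10 ⇒ p(4) = (1-p)(10) ⇒ p = 5/7

p=5/7, q=1/3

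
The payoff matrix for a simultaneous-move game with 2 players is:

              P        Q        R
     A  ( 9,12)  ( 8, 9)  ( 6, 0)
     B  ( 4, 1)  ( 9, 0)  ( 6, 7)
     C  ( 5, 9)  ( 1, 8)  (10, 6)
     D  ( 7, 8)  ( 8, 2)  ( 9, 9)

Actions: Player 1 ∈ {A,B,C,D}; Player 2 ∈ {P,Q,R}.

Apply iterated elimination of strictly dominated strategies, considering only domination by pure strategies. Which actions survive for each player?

Survivors P1:{A,C,D} P2:{P,R}

P2 drop Q (P beats it: A:12>9 B:1>0 C:9>8 D:8>2)
P1 drop B (C beats it: P:5>4 R:10>6)
P1→{A,C,D} P2→{P,R}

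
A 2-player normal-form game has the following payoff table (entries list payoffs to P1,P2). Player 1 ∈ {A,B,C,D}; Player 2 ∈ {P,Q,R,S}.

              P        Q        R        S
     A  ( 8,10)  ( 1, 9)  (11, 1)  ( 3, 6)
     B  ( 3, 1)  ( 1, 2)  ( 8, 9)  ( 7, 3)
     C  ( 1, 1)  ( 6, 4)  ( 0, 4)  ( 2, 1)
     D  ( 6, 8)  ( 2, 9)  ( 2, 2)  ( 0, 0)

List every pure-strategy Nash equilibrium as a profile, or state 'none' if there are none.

(A,P): NE
(A,Q): not NE [P1→C gives 6>1; P2→P gives 10>9]
(A,R): not NE [P2→P gives 10>1]
(A,S): not NE [P1→B gives 7>3; P2→P gives 10>6]
(B,P): not NE [P1→A gives 8>3; P2→R gives 9>1]
(B,Q): not NE [P1→C gives 6>1; P2→R gives 9>2]
(B,R): not NE [P1→A gives 11>8]
(B,S): not NE [P2→R gives 9>3]
(C,P): not NE [P1→A gives 8>1; P2→R gives 4>1]
(C,Q): NE
(C,R): not NE [P1→A gives 11>0]
(C,S): not NE [P1→B gives 7>2; P2→R gives 4>1]
(D,P): not NE [P1→A gives 8>6; P2→Q gives 9>8]
(D,Q): not NE [P1→C gives 6>2]
(D,R): not NE [P1→A gives 11>2; P2→Q gives 9>2]
(D,S): not NE [P1→B gives 7>0; P2→Q gives 9>0]

PSNE = {(A,P), (C,Q)}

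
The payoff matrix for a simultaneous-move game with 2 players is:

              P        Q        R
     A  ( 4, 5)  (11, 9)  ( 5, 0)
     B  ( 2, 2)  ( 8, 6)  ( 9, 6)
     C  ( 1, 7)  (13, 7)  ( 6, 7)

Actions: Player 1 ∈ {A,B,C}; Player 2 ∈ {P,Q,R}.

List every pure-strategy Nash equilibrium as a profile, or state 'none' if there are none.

(A,P): not NE [P2→Q gives 9>5]
(A,Q): not NE [P1→C gives 13>11]
(A,R): not NE [P1→B gives 9>5; P2→Q gives 9>0]
(B,P): not NE [P1→A gives 4>2; P2→R gives 6>2]
(B,Q): not NE [P1→C gives 13>8]
(B,R): NE
(C,P): not NE [P1→A gives 4>1]
(C,Q): NE
(C,R): not NE [P1→B gives 9>6]

PSNE = {(B,R), (C,Q)}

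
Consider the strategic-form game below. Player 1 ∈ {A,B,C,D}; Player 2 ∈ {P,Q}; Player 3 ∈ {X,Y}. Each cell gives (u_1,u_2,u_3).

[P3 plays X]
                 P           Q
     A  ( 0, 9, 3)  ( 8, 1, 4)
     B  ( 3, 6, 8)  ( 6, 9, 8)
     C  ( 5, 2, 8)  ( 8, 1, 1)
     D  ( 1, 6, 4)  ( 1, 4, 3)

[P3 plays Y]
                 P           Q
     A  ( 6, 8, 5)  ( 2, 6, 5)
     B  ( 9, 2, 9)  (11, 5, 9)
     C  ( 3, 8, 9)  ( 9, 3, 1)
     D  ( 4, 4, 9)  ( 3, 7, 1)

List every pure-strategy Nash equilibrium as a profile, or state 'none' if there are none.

Nash profiles: (B,Q,Y)

(A,P,X): not NE [P1→C gives 5>0; P3→Y gives 5>3]
(A,P,Y): not NE [P1→B gives 9>6]
(A,Q,X): not NE [P2→P gives 9>1; P3→Y gives 5>4]
(A,Q,Y): not NE [P1→B gives 11>2; P2→P gives 8>6]
(B,P,X): not NE [P1→C gives 5>3; P2→Q gives 9>6; P3→Y gives 9>8]
(B,P,Y): not NE [P2→Q gives 5>2]
(B,Q,X): not NE [P1→C gives 8>6; P3→Y gives 9>8]
(B,Q,Y): NE
(C,P,X): not NE [P3→Y gives 9>8]
(C,P,Y): not NE [P1→B gives 9>3]
(C,Q,X): not NE [P2→P gives 2>1]
(C,Q,Y): not NE [P1→B gives 11>9; P2→P gives 8>3]
(D,P,X): not NE [P1→C gives 5>1; P3→Y gives 9>4]
(D,P,Y): not NE [P1→B gives 9>4; P2→Q gives 7>4]
(D,Q,X): not NE [P1→C gives 8>1; P2→P gives 6>4]
(D,Q,Y): not NE [P1→B gives 11>3; P3→X gives 3>1]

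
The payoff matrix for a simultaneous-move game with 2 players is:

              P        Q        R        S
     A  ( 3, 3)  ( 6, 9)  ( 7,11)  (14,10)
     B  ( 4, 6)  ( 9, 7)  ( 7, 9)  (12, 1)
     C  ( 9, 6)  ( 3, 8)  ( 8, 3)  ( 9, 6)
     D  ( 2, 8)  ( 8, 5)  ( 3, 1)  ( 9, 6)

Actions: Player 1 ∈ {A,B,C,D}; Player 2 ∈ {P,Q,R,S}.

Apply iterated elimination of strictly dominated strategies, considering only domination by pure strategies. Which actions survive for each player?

IESDS → P1:{A,B,C} P2:{Q,R,S}

P1 drop D (B beats it: P:4>2 Q:9>8 R:7>3 S:12>9)
P2 drop P (Q beats it: A:9>3 B:7>6 C:8>6)
P1→{A,B,C} P2→{Q,R,S}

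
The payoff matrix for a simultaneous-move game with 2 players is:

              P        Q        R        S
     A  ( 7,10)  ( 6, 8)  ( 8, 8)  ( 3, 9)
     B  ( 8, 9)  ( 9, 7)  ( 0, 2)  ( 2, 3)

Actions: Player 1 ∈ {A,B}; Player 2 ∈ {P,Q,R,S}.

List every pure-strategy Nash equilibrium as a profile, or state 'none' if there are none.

(A,P): not NE [P1→B gives 8>7]
(A,Q): not NE [P1→B gives 9>6; P2→P gives 10>8]
(A,R): not NE [P2→P gives 10>8]
(A,S): not NE [P2→P gives 10>9]
(B,P): NE
(B,Q): not NE [P2→P gives 9>7]
(B,R): not NE [P1→A gives 8>0; P2→P gives 9>2]
(B,S): not NE [P1→A gives 3>2; P2→P gives 9>3]

Nash profiles: (B,P)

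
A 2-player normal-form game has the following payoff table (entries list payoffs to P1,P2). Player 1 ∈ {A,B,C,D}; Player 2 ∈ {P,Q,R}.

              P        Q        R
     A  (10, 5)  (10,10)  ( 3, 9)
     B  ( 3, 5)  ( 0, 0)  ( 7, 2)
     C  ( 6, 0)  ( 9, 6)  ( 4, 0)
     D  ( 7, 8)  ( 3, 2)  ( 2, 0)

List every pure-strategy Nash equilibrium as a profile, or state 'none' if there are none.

(A,P): not NE [P2→Q gives 10>5]
(A,Q): NE
(A,R): not NE [P1→B gives 7>3; P2→Q gives 10>9]
(B,P): not NE [P1→A gives 10>3]
(B,Q): not NE [P1→A gives 10>0; P2→P gives 5>0]
(B,R): not NE [P2→P gives 5>2]
(C,P): not NE [P1→A gives 10>6; P2→Q gives 6>0]
(C,Q): not NE [P1→A gives 10>9]
(C,R): not NE [P1→B gives 7>4; P2→Q gives 6>0]
(D,P): not NE [P1→A gives 10>7]
(D,Q): not NE [P1→A gives 10>3; P2→P gives 8>2]
(D,R): not NE [P1→B gives 7>2; P2→P gives 8>0]

NE set: (A,Q)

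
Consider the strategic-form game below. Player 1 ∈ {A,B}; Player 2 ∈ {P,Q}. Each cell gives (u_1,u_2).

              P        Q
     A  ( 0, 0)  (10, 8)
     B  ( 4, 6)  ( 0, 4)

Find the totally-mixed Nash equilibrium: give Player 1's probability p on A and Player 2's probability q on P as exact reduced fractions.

P1 indiff ⇒ q·0+(1-q)·10 = q·4+(1-q)·0 ⇒ q(-4) = (1-q)(-10) ⇒ q = 5/7
P2 indiff ⇒ p·0+(1-p)·6 = p·8+(1-p)·4 ⇒ p(-8) = (1-p)(-2) ⇒ p = 1/5

p=1/5, q=5/7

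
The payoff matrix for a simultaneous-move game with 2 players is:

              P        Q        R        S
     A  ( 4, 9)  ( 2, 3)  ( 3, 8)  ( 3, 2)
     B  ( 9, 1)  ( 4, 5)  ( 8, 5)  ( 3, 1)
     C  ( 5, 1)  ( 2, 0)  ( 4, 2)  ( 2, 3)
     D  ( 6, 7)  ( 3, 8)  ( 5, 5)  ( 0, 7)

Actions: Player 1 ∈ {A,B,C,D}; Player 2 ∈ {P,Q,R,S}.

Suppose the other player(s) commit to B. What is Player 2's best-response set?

u_2(P vs B) = 1
u_2(Q vs B) = 5
u_2(R vs B) = 5
u_2(S vs B) = 1
max payoff 5 at {Q,R}

P2 best: {Q,R}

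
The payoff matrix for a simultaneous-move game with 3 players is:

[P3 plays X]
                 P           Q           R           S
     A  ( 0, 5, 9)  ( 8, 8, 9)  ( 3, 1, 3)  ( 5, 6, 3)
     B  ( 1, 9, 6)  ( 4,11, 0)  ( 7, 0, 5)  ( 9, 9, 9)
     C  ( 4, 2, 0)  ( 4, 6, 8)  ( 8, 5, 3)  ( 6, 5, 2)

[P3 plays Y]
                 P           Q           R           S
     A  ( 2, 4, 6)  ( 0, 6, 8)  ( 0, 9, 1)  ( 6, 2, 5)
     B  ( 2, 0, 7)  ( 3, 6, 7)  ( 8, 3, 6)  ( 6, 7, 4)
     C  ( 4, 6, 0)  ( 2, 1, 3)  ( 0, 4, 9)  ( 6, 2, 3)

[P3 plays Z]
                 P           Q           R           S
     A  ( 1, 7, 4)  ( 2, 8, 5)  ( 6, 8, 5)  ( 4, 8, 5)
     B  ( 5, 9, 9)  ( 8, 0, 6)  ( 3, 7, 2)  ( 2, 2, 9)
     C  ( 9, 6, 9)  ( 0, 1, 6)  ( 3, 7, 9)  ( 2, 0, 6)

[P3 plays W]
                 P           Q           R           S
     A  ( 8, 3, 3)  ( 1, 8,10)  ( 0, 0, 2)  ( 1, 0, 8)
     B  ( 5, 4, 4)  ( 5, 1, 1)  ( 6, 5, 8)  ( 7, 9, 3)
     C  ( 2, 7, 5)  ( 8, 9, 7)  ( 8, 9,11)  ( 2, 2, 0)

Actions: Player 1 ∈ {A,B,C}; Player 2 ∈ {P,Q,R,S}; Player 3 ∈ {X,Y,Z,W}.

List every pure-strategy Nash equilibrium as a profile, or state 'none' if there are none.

Nash profiles: (A,R,Z), (C,R,W)

(A,P,X): not NE [P1→C gives 4>0; P2→Q gives 8>5]
(A,P,Y): not NE [P1→C gives 4>2; P2→R gives 9>4; P3→X gives 9>6]
(A,P,Z): not NE [P1→C gives 9>1; P2→S gives 8>7; P3→X gives 9>4]
(A,P,W): not NE [P2→Q gives 8>3; P3→X gives 9>3]
(A,Q,X): not NE [P3→W gives 10>9]
(A,Q,Y): not NE [P1→B gives 3>0; P2→R gives 9>6; P3→W gives 10>8]
(A,Q,Z): not NE [P1→B gives 8>2; P3→W gives 10>5]
(A,Q,W): not NE [P1→C gives 8>1]
(A,R,X): not NE [P1→C gives 8>3; P2→Q gives 8>1; P3→Z gives 5>3]
(A,R,Y): not NE [P1→B gives 8>0; P3→Z gives 5>1]
(A,R,Z): NE
(A,R,W): not NE [P1→C gives 8>0; P2→Q gives 8>0; P3→Z gives 5>2]
(A,S,X): not NE [P1→B gives 9>5; P2→Q gives 8>6; P3→W gives 8>3]
(A,S,Y): not NE [P2→R gives 9>2; P3→W gives 8>5]
(A,S,Z): not NE [P3→W gives 8>5]
(A,S,W): not NE [P1→B gives 7>1; P2→Q gives 8>0]
(B,P,X): not NE [P1→C gives 4>1; P2→Q gives 11>9; P3→Z gives 9>6]
(B,P,Y): not NE [P1→C gives 4>2; P2→S gives 7>0; P3→Z gives 9>7]
(B,P,Z): not NE [P1→C gives 9>5]
(B,P,W): not NE [P1→A gives 8>5; P2→S gives 9>4; P3→Z gives 9>4]
(B,Q,X): not NE [P1→A gives 8>4; P3→Y gives 7>0]
(B,Q,Y): not NE [P2→S gives 7>6]
(B,Q,Z): not NE [P2→P gives 9>0; P3→Y gives 7>6]
(B,Q,W): not NE [P1→C gives 8>5; P2→S gives 9>1; P3→Y gives 7>1]
(B,R,X): not NE [P1→C gives 8>7; P2→Q gives 11>0; P3→W gives 8>5]
(B,R,Y): not NE [P2→S gives 7>3; P3→W gives 8>6]
(B,R,Z): not NE [P1→A gives 6>3; P2→P gives 9>7; P3→W gives 8>2]
(B,R,W): not NE [P1→C gives 8>6; P2→S gives 9>5]
(B,S,X): not NE [P2→Q gives 11>9]
(B,S,Y): not NE [P3→Z gives 9>4]
(B,S,Z): not NE [P1→A gives 4>2; P2→P gives 9>2]
(B,S,W): not NE [P3→Z gives 9>3]
(C,P,X): not NE [P2→Q gives 6>2; P3→Z gives 9>0]
(C,P,Y): not NE [P3→Z gives 9>0]
(C,P,Z): not NE [P2→R gives 7>6]
(C,P,W): not NE [P1→A gives 8>2; P2→R gives 9>7; P3→Z gives 9>5]
(C,Q,X): not NE [P1→A gives 8>4]
(C,Q,Y): not NE [P1→B gives 3>2; P2→P gives 6>1; P3→X gives 8>3]
(C,Q,Z): not NE [P1→B gives 8>0; P2→R gives 7>1; P3→X gives 8>6]
(C,Q,W): not NE [P3→X gives 8>7]
(C,R,X): not NE [P2→Q gives 6>5; P3→W gives 11>3]
(C,R,Y): not NE [P1→B gives 8>0; P2→P gives 6>4; P3→W gives 11>9]
(C,R,Z): not NE [P1→A gives 6>3; P3→W gives 11>9]
(C,R,W): NE
(C,S,X): not NE [P1→B gives 9>6; P2→Q gives 6>5; P3→Z gives 6>2]
(C,S,Y): not NE [P2→P gives 6>2; P3→Z gives 6>3]
(C,S,Z): not NE [P1→A gives 4>2; P2→R gives 7>0]
(C,S,W): not NE [P1→B gives 7>2; P2→R gives 9>2; P3→Z gives 6>0]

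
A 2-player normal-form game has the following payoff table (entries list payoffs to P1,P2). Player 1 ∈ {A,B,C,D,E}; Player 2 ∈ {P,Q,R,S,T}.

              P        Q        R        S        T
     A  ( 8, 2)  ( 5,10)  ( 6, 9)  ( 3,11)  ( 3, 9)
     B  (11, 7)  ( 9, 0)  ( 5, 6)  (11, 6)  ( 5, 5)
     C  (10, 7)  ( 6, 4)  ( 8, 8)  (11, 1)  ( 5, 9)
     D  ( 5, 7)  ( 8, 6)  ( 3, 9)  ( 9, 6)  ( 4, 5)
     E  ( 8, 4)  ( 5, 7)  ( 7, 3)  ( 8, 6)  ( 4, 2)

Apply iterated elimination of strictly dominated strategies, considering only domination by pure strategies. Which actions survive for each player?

P1 drop A (C beats it: P:10>8 Q:6>5 R:8>6 S:11>3 T:5>3)
P1 drop D (B beats it: P:11>5 Q:9>8 R:5>3 S:11>9 T:5>4)
P1 drop E (C beats it: P:10>8 Q:6>5 R:8>7 S:11>8 T:5>4)
P2 drop Q (P beats it: B:7>0 C:7>4)
P2 drop S (P beats it: B:7>6 C:7>1)
P1→{B,C} P2→{P,R,T}

Remaining: P1:{B,C} P2:{P,R,T}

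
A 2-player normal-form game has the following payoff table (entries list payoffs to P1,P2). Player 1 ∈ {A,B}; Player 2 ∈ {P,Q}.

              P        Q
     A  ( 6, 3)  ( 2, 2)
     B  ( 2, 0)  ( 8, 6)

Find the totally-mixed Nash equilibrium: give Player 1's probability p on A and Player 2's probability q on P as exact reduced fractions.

P1 indiff ⇒ q·6+(1-q)·2 = q·2+(1-q)·8 ⇒ q(4) = (1-q)(6) ⇒ q = 3/5
P2 indiff ⇒ p·3+(1-p)·0 = p·2+(1-p)·6 ⇒ p(1) = (1-p)(6) ⇒ p = 6/7

P1 mixes 6/7 on A; P2 mixes 3/5 on P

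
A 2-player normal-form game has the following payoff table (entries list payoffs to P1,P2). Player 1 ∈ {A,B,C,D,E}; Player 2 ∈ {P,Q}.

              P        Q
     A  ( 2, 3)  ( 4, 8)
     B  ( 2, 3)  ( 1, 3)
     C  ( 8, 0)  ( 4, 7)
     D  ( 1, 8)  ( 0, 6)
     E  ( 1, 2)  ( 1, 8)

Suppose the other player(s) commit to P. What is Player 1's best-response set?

u_1(A vs P) = 2
u_1(B vs P) = 2
u_1(C vs P) = 8
u_1(D vs P) = 1
u_1(E vs P) = 1
max payoff 8 at {C}

argmax u_1 = {C}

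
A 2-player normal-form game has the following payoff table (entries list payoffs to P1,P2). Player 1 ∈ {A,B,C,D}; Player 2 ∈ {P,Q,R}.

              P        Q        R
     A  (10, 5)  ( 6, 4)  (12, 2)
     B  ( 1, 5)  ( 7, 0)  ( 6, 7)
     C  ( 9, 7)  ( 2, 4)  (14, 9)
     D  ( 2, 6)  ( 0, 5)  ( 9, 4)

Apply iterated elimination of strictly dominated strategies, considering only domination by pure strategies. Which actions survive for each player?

P1 drop D (A beats it: P:10>2 Q:6>0 R:12>9)
P2 drop Q (P beats it: A:5>4 B:5>0 C:7>4)
P1 drop B (A beats it: P:10>1 R:12>6)
P1→{A,C} P2→{P,R}

Remaining: P1:{A,C} P2:{P,R}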